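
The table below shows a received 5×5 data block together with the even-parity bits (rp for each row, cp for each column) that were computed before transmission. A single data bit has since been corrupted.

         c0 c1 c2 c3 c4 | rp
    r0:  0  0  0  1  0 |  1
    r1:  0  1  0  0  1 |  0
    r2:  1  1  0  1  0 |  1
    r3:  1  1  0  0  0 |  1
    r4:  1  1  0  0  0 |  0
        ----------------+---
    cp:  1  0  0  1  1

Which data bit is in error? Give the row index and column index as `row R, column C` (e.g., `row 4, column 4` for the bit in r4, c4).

Recompute each row's even parity and compare to rp:
  r0: data parity 1, sent rp 1 → ok
  r1: data parity 0, sent rp 0 → ok
  r2: data parity 1, sent rp 1 → ok
  r3: data parity 0, sent rp 1 → mismatch
  r4: data parity 0, sent rp 0 → ok
Recompute each column's even parity and compare to cp:
  c0: data parity 1, sent cp 1 → ok
  c1: data parity 0, sent cp 0 → ok
  c2: data parity 0, sent cp 0 → ok
  c3: data parity 0, sent cp 1 → mismatch
  c4: data parity 1, sent cp 1 → ok
Exactly one row (r3) and one column (c3) fail → the flipped bit is at their intersection.

row 3, column 3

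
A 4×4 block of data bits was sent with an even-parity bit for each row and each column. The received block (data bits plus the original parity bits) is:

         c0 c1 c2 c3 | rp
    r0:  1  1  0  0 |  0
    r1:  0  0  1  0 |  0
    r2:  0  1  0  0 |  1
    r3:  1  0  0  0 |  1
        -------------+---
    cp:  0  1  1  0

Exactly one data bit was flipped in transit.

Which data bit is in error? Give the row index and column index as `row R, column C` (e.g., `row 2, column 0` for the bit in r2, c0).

row 1, column 1

Recompute each row's even parity and compare to rp:
  r0: data parity 0, sent rp 0 → ok
  r1: data parity 1, sent rp 0 → mismatch
  r2: data parity 1, sent rp 1 → ok
  r3: data parity 1, sent rp 1 → ok
Recompute each column's even parity and compare to cp:
  c0: data parity 0, sent cp 0 → ok
  c1: data parity 0, sent cp 1 → mismatch
  c2: data parity 1, sent cp 1 → ok
  c3: data parity 0, sent cp 0 → ok
Exactly one row (r1) and one column (c1) fail → the flipped bit is at their intersection.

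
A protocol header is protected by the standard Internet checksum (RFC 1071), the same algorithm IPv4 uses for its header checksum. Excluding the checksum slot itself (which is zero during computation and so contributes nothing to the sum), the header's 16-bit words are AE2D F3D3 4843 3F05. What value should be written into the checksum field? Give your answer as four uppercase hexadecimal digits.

D6B5

One's-complement addition (fold any carry out of bit 15 back into bit 0):
  0xAE2D + 0xF3D3 = 0x1A200 → wrap carry → 0xA201
  0xA201 + 0x4843 = 0x0EA44
  0xEA44 + 0x3F05 = 0x12949 → wrap carry → 0x294A
One's-complement sum = 0x294A.
Checksum = ~0x294A & 0xFFFF = 0xD6B5.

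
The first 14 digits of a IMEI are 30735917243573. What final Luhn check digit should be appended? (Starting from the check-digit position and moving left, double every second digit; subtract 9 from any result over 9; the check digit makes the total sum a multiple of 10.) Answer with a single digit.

7

Partial digits right→left: 3 7 5 3 4 2 7 1 9 5 3 7 0 3
Double every second digit counting from the check-digit position (so the 1st, 3rd, 5th, ... of the partial from the right).
  doubled (with −9 where >9): 6 1 8 5 9 6 0 → sum 35
  kept as-is: 7 3 2 1 5 7 3 → sum 28
Total = 35 + 28 = 63.
Check digit = (10 − (63 mod 10)) mod 10 = 7.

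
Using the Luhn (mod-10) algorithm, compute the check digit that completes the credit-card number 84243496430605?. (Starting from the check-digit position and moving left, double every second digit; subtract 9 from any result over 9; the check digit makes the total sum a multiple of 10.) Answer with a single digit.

7

Partial digits right→left: 5 0 6 0 3 4 6 9 4 3 4 2 4 8
Double every second digit counting from the check-digit position (so the 1st, 3rd, 5th, ... of the partial from the right).
  doubled (with −9 where >9): 1 3 6 3 8 8 8 → sum 37
  kept as-is: 0 0 4 9 3 2 8 → sum 26
Total = 37 + 26 = 63.
Check digit = (10 − (63 mod 10)) mod 10 = 7.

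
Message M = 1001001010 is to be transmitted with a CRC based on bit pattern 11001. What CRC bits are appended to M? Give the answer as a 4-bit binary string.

0000

Append 4 zeros: 10010010100000. Divide by 11001 (XOR where the leading bit is 1):
  pos 0: 10010 XOR 11001 = 01011
  pos 1: 10110 XOR 11001 = 01111
  pos 2: 11111 XOR 11001 = 00110
  pos 4: 11001 XOR 11001 = 00000
Remainder (last 4 bits) = 0000. This is the CRC / FCS.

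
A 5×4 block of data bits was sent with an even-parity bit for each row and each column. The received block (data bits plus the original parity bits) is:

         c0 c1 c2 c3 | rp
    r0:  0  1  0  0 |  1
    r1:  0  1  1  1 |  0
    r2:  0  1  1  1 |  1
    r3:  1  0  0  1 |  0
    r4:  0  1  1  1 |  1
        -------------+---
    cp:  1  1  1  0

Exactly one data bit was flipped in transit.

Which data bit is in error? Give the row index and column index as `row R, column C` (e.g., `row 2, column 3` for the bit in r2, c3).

Recompute each row's even parity and compare to rp:
  r0: data parity 1, sent rp 1 → ok
  r1: data parity 1, sent rp 0 → mismatch
  r2: data parity 1, sent rp 1 → ok
  r3: data parity 0, sent rp 0 → ok
  r4: data parity 1, sent rp 1 → ok
Recompute each column's even parity and compare to cp:
  c0: data parity 1, sent cp 1 → ok
  c1: data parity 0, sent cp 1 → mismatch
  c2: data parity 1, sent cp 1 → ok
  c3: data parity 0, sent cp 0 → ok
Exactly one row (r1) and one column (c1) fail → the flipped bit is at their intersection.

row 1, column 1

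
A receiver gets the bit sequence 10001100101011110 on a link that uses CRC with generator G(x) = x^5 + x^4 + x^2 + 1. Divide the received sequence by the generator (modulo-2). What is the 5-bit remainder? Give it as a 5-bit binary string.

Modulo-2 division of 10001100101011110 by 110101:
  pos 0: 100011 XOR 110101 = 010110
  pos 1: 101100 XOR 110101 = 011001
  pos 2: 110010 XOR 110101 = 000111
  pos 5: 111101 XOR 110101 = 001000
  pos 7: 100001 XOR 110101 = 010100
  pos 8: 101001 XOR 110101 = 011100
  pos 9: 111001 XOR 110101 = 001100
  pos 11: 110010 XOR 110101 = 000111
Remainder = 00111 (nonzero — an error is detected).

00111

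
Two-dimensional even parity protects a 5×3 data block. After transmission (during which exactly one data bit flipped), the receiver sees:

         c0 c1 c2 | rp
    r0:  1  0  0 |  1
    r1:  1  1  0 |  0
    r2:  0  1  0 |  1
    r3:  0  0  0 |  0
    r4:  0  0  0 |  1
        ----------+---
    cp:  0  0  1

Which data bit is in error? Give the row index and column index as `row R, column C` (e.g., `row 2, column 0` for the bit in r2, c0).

Recompute each row's even parity and compare to rp:
  r0: data parity 1, sent rp 1 → ok
  r1: data parity 0, sent rp 0 → ok
  r2: data parity 1, sent rp 1 → ok
  r3: data parity 0, sent rp 0 → ok
  r4: data parity 0, sent rp 1 → mismatch
Recompute each column's even parity and compare to cp:
  c0: data parity 0, sent cp 0 → ok
  c1: data parity 0, sent cp 0 → ok
  c2: data parity 0, sent cp 1 → mismatch
Exactly one row (r4) and one column (c2) fail → the flipped bit is at their intersection.

row 4, column 2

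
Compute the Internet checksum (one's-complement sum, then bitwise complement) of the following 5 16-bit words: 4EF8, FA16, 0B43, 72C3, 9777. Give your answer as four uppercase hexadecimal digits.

A172

One's-complement addition (fold any carry out of bit 15 back into bit 0):
  0x4EF8 + 0xFA16 = 0x1490E → wrap carry → 0x490F
  0x490F + 0x0B43 = 0x05452
  0x5452 + 0x72C3 = 0x0C715
  0xC715 + 0x9777 = 0x15E8C → wrap carry → 0x5E8D
One's-complement sum = 0x5E8D.
Checksum = ~0x5E8D & 0xFFFF = 0xA172.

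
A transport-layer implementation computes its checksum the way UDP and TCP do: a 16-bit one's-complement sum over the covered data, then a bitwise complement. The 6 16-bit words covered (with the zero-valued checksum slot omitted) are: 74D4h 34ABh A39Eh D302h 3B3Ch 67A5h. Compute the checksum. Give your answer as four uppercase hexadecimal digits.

One's-complement addition (fold any carry out of bit 15 back into bit 0):
  0x74D4 + 0x34AB = 0x0A97F
  0xA97F + 0xA39E = 0x14D1D → wrap carry → 0x4D1E
  0x4D1E + 0xD302 = 0x12020 → wrap carry → 0x2021
  0x2021 + 0x3B3C = 0x05B5D
  0x5B5D + 0x67A5 = 0x0C302
One's-complement sum = 0xC302.
Checksum = ~0xC302 & 0xFFFF = 0x3CFD.

3CFD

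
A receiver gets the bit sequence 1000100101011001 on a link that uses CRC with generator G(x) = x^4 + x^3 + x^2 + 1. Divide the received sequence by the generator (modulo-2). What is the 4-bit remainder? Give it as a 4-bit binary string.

Modulo-2 division of 1000100101011001 by 11101:
  pos 0: 10001 XOR 11101 = 01100
  pos 1: 11000 XOR 11101 = 00101
  pos 3: 10101 XOR 11101 = 01000
  pos 4: 10000 XOR 11101 = 01101
  pos 5: 11011 XOR 11101 = 00110
  pos 7: 11001 XOR 11101 = 00100
  pos 9: 10010 XOR 11101 = 01111
  pos 10: 11110 XOR 11101 = 00011
Remainder = 0111 (nonzero — an error is detected).

0111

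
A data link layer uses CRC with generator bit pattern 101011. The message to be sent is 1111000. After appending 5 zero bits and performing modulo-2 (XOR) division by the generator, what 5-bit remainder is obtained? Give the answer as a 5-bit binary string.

01100

Append 5 zeros: 111100000000. Divide by 101011 (XOR where the leading bit is 1):
  pos 0: 111100 XOR 101011 = 010111
  pos 1: 101110 XOR 101011 = 000101
  pos 4: 101000 XOR 101011 = 000011
Remainder (last 5 bits) = 01100. This is the CRC / FCS.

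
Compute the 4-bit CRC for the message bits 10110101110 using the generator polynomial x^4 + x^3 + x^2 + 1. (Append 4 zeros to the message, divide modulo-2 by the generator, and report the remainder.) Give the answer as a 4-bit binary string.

0111

Append 4 zeros: 101101011100000. Divide by 11101 (XOR where the leading bit is 1):
  pos 0: 10110 XOR 11101 = 01011
  pos 1: 10111 XOR 11101 = 01010
  pos 2: 10100 XOR 11101 = 01001
  pos 3: 10011 XOR 11101 = 01110
  pos 4: 11101 XOR 11101 = 00000
  pos 9: 10000 XOR 11101 = 01101
  pos 10: 11010 XOR 11101 = 00111
Remainder (last 4 bits) = 0111. This is the CRC / FCS.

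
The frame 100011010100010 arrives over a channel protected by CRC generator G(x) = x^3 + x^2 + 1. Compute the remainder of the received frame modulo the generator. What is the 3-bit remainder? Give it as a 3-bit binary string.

000

Modulo-2 division of 100011010100010 by 1101:
  pos 0: 1000 XOR 1101 = 0101
  pos 1: 1011 XOR 1101 = 0110
  pos 2: 1101 XOR 1101 = 0000
  pos 7: 1010 XOR 1101 = 0111
  pos 8: 1110 XOR 1101 = 0011
  pos 10: 1101 XOR 1101 = 0000
Remainder = 000 (zero — the frame passes the CRC check).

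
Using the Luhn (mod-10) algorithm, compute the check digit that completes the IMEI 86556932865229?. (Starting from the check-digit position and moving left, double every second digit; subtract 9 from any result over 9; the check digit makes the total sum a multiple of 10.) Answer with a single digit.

Partial digits right→left: 9 2 2 5 6 8 2 3 9 6 5 5 6 8
Double every second digit counting from the check-digit position (so the 1st, 3rd, 5th, ... of the partial from the right).
  doubled (with −9 where >9): 9 4 3 4 9 1 3 → sum 33
  kept as-is: 2 5 8 3 6 5 8 → sum 37
Total = 33 + 37 = 70.
Check digit = (10 − (70 mod 10)) mod 10 = 0.

0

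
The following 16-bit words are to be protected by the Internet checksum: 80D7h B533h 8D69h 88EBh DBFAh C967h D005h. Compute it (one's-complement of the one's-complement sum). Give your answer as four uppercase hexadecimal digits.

3E37

One's-complement addition (fold any carry out of bit 15 back into bit 0):
  0x80D7 + 0xB533 = 0x1360A → wrap carry → 0x360B
  0x360B + 0x8D69 = 0x0C374
  0xC374 + 0x88EB = 0x14C5F → wrap carry → 0x4C60
  0x4C60 + 0xDBFA = 0x1285A → wrap carry → 0x285B
  0x285B + 0xC967 = 0x0F1C2
  0xF1C2 + 0xD005 = 0x1C1C7 → wrap carry → 0xC1C8
One's-complement sum = 0xC1C8.
Checksum = ~0xC1C8 & 0xFFFF = 0x3E37.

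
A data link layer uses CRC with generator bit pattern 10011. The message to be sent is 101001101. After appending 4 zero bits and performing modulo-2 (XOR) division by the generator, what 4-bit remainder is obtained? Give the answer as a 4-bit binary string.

Append 4 zeros: 1010011010000. Divide by 10011 (XOR where the leading bit is 1):
  pos 0: 10100 XOR 10011 = 00111
  pos 2: 11111 XOR 10011 = 01100
  pos 3: 11000 XOR 10011 = 01011
  pos 4: 10111 XOR 10011 = 00100
  pos 6: 10000 XOR 10011 = 00011
Remainder (last 4 bits) = 1100. This is the CRC / FCS.

1100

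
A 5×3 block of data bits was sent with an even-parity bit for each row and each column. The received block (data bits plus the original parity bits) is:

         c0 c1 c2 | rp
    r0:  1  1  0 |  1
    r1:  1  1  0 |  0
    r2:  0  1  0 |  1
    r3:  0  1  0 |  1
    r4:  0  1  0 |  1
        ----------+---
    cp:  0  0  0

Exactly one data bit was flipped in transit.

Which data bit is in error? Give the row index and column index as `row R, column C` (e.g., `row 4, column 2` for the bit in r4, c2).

row 0, column 1

Recompute each row's even parity and compare to rp:
  r0: data parity 0, sent rp 1 → mismatch
  r1: data parity 0, sent rp 0 → ok
  r2: data parity 1, sent rp 1 → ok
  r3: data parity 1, sent rp 1 → ok
  r4: data parity 1, sent rp 1 → ok
Recompute each column's even parity and compare to cp:
  c0: data parity 0, sent cp 0 → ok
  c1: data parity 1, sent cp 0 → mismatch
  c2: data parity 0, sent cp 0 → ok
Exactly one row (r0) and one column (c1) fail → the flipped bit is at their intersection.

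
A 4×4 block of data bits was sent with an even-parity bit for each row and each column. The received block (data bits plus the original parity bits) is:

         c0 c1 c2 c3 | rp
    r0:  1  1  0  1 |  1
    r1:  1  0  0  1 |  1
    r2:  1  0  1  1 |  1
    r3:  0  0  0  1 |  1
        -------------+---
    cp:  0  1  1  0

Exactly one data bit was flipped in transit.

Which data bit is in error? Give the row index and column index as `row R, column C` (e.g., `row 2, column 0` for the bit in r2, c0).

row 1, column 0

Recompute each row's even parity and compare to rp:
  r0: data parity 1, sent rp 1 → ok
  r1: data parity 0, sent rp 1 → mismatch
  r2: data parity 1, sent rp 1 → ok
  r3: data parity 1, sent rp 1 → ok
Recompute each column's even parity and compare to cp:
  c0: data parity 1, sent cp 0 → mismatch
  c1: data parity 1, sent cp 1 → ok
  c2: data parity 1, sent cp 1 → ok
  c3: data parity 0, sent cp 0 → ok
Exactly one row (r1) and one column (c0) fail → the flipped bit is at their intersection.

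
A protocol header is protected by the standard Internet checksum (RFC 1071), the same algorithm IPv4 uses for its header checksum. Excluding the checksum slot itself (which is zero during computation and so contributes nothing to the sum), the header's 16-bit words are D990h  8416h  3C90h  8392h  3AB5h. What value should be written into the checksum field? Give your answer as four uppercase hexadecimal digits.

One's-complement addition (fold any carry out of bit 15 back into bit 0):
  0xD990 + 0x8416 = 0x15DA6 → wrap carry → 0x5DA7
  0x5DA7 + 0x3C90 = 0x09A37
  0x9A37 + 0x8392 = 0x11DC9 → wrap carry → 0x1DCA
  0x1DCA + 0x3AB5 = 0x0587F
One's-complement sum = 0x587F.
Checksum = ~0x587F & 0xFFFF = 0xA780.

A780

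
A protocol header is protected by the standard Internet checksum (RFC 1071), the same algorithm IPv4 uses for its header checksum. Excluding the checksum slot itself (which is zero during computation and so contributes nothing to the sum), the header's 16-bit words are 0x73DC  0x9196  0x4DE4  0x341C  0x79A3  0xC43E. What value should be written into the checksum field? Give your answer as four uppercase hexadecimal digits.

3AAA

One's-complement addition (fold any carry out of bit 15 back into bit 0):
  0x73DC + 0x9196 = 0x10572 → wrap carry → 0x0573
  0x0573 + 0x4DE4 = 0x05357
  0x5357 + 0x341C = 0x08773
  0x8773 + 0x79A3 = 0x10116 → wrap carry → 0x0117
  0x0117 + 0xC43E = 0x0C555
One's-complement sum = 0xC555.
Checksum = ~0xC555 & 0xFFFF = 0x3AAA.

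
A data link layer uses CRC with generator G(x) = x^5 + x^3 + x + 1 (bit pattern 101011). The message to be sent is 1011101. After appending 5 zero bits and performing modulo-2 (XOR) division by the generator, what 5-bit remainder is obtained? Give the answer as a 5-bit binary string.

10011

Append 5 zeros: 101110100000. Divide by 101011 (XOR where the leading bit is 1):
  pos 0: 101110 XOR 101011 = 000101
  pos 3: 101100 XOR 101011 = 000111
  pos 6: 111000 XOR 101011 = 010011
Remainder (last 5 bits) = 10011. This is the CRC / FCS.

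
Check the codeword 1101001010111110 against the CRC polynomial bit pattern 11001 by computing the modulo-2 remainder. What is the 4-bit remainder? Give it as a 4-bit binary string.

Modulo-2 division of 1101001010111110 by 11001:
  pos 0: 11010 XOR 11001 = 00011
  pos 3: 11010 XOR 11001 = 00011
  pos 6: 11101 XOR 11001 = 00100
  pos 8: 10011 XOR 11001 = 01010
  pos 9: 10101 XOR 11001 = 01100
  pos 10: 11001 XOR 11001 = 00000
Remainder = 0000 (zero — the frame passes the CRC check).

0000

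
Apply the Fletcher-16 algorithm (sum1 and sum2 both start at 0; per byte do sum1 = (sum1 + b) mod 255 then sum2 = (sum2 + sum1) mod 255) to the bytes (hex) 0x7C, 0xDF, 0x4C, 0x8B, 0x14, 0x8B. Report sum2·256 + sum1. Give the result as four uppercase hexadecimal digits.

D1D3

Running sums (mod 255):
  after byte 0 (0x7C): sum1=124, sum2=124
  after byte 1 (0xDF): sum1=92, sum2=216
  after byte 2 (0x4C): sum1=168, sum2=129
  after byte 3 (0x8B): sum1=52, sum2=181
  after byte 4 (0x14): sum1=72, sum2=253
  after byte 5 (0x8B): sum1=211, sum2=209
Checksum = sum2·256 + sum1 = 209·256 + 211 = 53715 = 0xD1D3.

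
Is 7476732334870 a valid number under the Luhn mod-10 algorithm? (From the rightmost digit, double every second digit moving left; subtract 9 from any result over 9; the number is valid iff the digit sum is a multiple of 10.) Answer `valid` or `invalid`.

valid

From the right, keep odd positions and double even positions (subtract 9 from any doubled value over 9):
  doubled (positions 2,4,...): 5 8 6 6 3 8 → sum 36
  kept (positions 1,3,...): 0 8 3 2 7 7 7 → sum 34
Total = 70.
70 mod 10 = 0, so the number is valid.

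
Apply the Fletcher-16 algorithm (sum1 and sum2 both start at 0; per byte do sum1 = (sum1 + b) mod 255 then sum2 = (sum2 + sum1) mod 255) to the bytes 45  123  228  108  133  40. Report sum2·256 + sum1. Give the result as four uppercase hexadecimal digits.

84A7

Running sums (mod 255):
  after byte 0 (45): sum1=45, sum2=45
  after byte 1 (123): sum1=168, sum2=213
  after byte 2 (228): sum1=141, sum2=99
  after byte 3 (108): sum1=249, sum2=93
  after byte 4 (133): sum1=127, sum2=220
  after byte 5 (40): sum1=167, sum2=132
Checksum = sum2·256 + sum1 = 132·256 + 167 = 33959 = 0x84A7.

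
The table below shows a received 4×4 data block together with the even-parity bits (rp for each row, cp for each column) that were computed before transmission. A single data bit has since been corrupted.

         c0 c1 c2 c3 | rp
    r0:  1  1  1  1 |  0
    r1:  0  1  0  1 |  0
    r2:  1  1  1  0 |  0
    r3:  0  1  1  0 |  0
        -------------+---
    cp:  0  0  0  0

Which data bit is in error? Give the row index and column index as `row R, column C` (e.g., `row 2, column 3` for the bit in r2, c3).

Recompute each row's even parity and compare to rp:
  r0: data parity 0, sent rp 0 → ok
  r1: data parity 0, sent rp 0 → ok
  r2: data parity 1, sent rp 0 → mismatch
  r3: data parity 0, sent rp 0 → ok
Recompute each column's even parity and compare to cp:
  c0: data parity 0, sent cp 0 → ok
  c1: data parity 0, sent cp 0 → ok
  c2: data parity 1, sent cp 0 → mismatch
  c3: data parity 0, sent cp 0 → ok
Exactly one row (r2) and one column (c2) fail → the flipped bit is at their intersection.

row 2, column 2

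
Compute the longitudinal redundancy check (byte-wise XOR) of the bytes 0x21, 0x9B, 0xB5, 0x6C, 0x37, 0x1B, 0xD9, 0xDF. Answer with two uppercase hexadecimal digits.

XOR the bytes together:
  start with 0x21
  0x21 ⊕ 0x9B = 0xBA
  0xBA ⊕ 0xB5 = 0x0F
  0x0F ⊕ 0x6C = 0x63
  0x63 ⊕ 0x37 = 0x54
  0x54 ⊕ 0x1B = 0x4F
  0x4F ⊕ 0xD9 = 0x96
  0x96 ⊕ 0xDF = 0x49

49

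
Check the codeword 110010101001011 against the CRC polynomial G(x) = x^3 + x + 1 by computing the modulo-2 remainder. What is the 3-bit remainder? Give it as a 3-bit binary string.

Modulo-2 division of 110010101001011 by 1011:
  pos 0: 1100 XOR 1011 = 0111
  pos 1: 1111 XOR 1011 = 0100
  pos 2: 1000 XOR 1011 = 0011
  pos 4: 1110 XOR 1011 = 0101
  pos 5: 1011 XOR 1011 = 0000
  pos 11: 1011 XOR 1011 = 0000
Remainder = 000 (zero — the frame passes the CRC check).

000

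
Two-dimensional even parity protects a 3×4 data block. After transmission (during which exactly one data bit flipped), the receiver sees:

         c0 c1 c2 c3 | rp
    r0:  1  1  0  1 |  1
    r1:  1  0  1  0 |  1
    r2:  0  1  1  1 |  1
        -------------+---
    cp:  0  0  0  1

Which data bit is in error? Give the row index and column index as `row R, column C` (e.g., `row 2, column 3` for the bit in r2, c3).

row 1, column 3

Recompute each row's even parity and compare to rp:
  r0: data parity 1, sent rp 1 → ok
  r1: data parity 0, sent rp 1 → mismatch
  r2: data parity 1, sent rp 1 → ok
Recompute each column's even parity and compare to cp:
  c0: data parity 0, sent cp 0 → ok
  c1: data parity 0, sent cp 0 → ok
  c2: data parity 0, sent cp 0 → ok
  c3: data parity 0, sent cp 1 → mismatch
Exactly one row (r1) and one column (c3) fail → the flipped bit is at their intersection.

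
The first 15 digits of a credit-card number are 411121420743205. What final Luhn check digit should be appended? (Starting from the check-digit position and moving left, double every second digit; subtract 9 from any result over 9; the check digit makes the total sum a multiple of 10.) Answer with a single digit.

0

Partial digits right→left: 5 0 2 3 4 7 0 2 4 1 2 1 1 1 4
Double every second digit counting from the check-digit position (so the 1st, 3rd, 5th, ... of the partial from the right).
  doubled (with −9 where >9): 1 4 8 0 8 4 2 8 → sum 35
  kept as-is: 0 3 7 2 1 1 1 → sum 15
Total = 35 + 15 = 50.
Check digit = (10 − (50 mod 10)) mod 10 = 0.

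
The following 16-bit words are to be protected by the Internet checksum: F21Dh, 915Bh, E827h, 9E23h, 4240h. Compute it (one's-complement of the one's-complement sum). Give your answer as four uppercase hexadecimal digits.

B3FA

One's-complement addition (fold any carry out of bit 15 back into bit 0):
  0xF21D + 0x915B = 0x18378 → wrap carry → 0x8379
  0x8379 + 0xE827 = 0x16BA0 → wrap carry → 0x6BA1
  0x6BA1 + 0x9E23 = 0x109C4 → wrap carry → 0x09C5
  0x09C5 + 0x4240 = 0x04C05
One's-complement sum = 0x4C05.
Checksum = ~0x4C05 & 0xFFFF = 0xB3FA.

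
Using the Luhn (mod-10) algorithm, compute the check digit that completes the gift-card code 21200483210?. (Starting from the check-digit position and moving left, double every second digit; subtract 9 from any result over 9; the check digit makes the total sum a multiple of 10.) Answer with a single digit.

2

Partial digits right→left: 0 1 2 3 8 4 0 0 2 1 2
Double every second digit counting from the check-digit position (so the 1st, 3rd, 5th, ... of the partial from the right).
  doubled (with −9 where >9): 0 4 7 0 4 4 → sum 19
  kept as-is: 1 3 4 0 1 → sum 9
Total = 19 + 9 = 28.
Check digit = (10 − (28 mod 10)) mod 10 = 2.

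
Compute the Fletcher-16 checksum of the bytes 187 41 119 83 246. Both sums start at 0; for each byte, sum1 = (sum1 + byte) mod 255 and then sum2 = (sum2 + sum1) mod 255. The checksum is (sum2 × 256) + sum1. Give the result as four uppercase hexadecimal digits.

Running sums (mod 255):
  after byte 0 (187): sum1=187, sum2=187
  after byte 1 (41): sum1=228, sum2=160
  after byte 2 (119): sum1=92, sum2=252
  after byte 3 (83): sum1=175, sum2=172
  after byte 4 (246): sum1=166, sum2=83
Checksum = sum2·256 + sum1 = 83·256 + 166 = 21414 = 0x53A6.

53A6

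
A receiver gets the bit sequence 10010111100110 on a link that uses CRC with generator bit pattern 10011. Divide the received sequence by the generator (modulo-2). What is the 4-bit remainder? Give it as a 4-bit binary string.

1000

Modulo-2 division of 10010111100110 by 10011:
  pos 0: 10010 XOR 10011 = 00001
  pos 4: 11111 XOR 10011 = 01100
  pos 5: 11000 XOR 10011 = 01011
  pos 6: 10110 XOR 10011 = 00101
  pos 8: 10111 XOR 10011 = 00100
Remainder = 1000 (nonzero — an error is detected).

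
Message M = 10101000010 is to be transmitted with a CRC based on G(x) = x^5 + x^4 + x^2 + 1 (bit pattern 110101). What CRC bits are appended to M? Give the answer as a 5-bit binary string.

Append 5 zeros: 1010100001000000. Divide by 110101 (XOR where the leading bit is 1):
  pos 0: 101010 XOR 110101 = 011111
  pos 1: 111110 XOR 110101 = 001011
  pos 3: 101100 XOR 110101 = 011001
  pos 4: 110011 XOR 110101 = 000110
  pos 7: 110000 XOR 110101 = 000101
  pos 10: 101000 XOR 110101 = 011101
Remainder (last 5 bits) = 11101. This is the CRC / FCS.

11101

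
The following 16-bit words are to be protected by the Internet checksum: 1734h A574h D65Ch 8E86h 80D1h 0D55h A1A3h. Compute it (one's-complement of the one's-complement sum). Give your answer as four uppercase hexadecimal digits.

AEA9

One's-complement addition (fold any carry out of bit 15 back into bit 0):
  0x1734 + 0xA574 = 0x0BCA8
  0xBCA8 + 0xD65C = 0x19304 → wrap carry → 0x9305
  0x9305 + 0x8E86 = 0x1218B → wrap carry → 0x218C
  0x218C + 0x80D1 = 0x0A25D
  0xA25D + 0x0D55 = 0x0AFB2
  0xAFB2 + 0xA1A3 = 0x15155 → wrap carry → 0x5156
One's-complement sum = 0x5156.
Checksum = ~0x5156 & 0xFFFF = 0xAEA9.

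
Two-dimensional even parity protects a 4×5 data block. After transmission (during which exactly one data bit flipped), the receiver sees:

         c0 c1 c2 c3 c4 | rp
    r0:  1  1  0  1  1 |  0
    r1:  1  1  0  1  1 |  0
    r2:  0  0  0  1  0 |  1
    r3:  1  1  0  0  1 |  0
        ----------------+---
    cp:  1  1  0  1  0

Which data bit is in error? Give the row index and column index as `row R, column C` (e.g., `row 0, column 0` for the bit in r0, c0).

row 3, column 4

Recompute each row's even parity and compare to rp:
  r0: data parity 0, sent rp 0 → ok
  r1: data parity 0, sent rp 0 → ok
  r2: data parity 1, sent rp 1 → ok
  r3: data parity 1, sent rp 0 → mismatch
Recompute each column's even parity and compare to cp:
  c0: data parity 1, sent cp 1 → ok
  c1: data parity 1, sent cp 1 → ok
  c2: data parity 0, sent cp 0 → ok
  c3: data parity 1, sent cp 1 → ok
  c4: data parity 1, sent cp 0 → mismatch
Exactly one row (r3) and one column (c4) fail → the flipped bit is at their intersection.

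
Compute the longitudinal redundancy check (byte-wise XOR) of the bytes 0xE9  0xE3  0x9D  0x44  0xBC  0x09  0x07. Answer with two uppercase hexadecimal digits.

XOR the bytes together:
  start with 0xE9
  0xE9 ⊕ 0xE3 = 0x0A
  0x0A ⊕ 0x9D = 0x97
  0x97 ⊕ 0x44 = 0xD3
  0xD3 ⊕ 0xBC = 0x6F
  0x6F ⊕ 0x09 = 0x66
  0x66 ⊕ 0x07 = 0x61

61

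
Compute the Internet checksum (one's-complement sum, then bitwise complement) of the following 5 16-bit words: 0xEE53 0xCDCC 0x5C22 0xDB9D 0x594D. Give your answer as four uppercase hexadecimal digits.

One's-complement addition (fold any carry out of bit 15 back into bit 0):
  0xEE53 + 0xCDCC = 0x1BC1F → wrap carry → 0xBC20
  0xBC20 + 0x5C22 = 0x11842 → wrap carry → 0x1843
  0x1843 + 0xDB9D = 0x0F3E0
  0xF3E0 + 0x594D = 0x14D2D → wrap carry → 0x4D2E
One's-complement sum = 0x4D2E.
Checksum = ~0x4D2E & 0xFFFF = 0xB2D1.

B2D1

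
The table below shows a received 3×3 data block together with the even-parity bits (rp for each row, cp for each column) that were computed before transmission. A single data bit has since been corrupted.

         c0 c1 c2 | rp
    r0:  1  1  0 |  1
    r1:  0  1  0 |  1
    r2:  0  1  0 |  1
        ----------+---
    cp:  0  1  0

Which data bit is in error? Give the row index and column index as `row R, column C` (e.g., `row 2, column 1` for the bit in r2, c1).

Recompute each row's even parity and compare to rp:
  r0: data parity 0, sent rp 1 → mismatch
  r1: data parity 1, sent rp 1 → ok
  r2: data parity 1, sent rp 1 → ok
Recompute each column's even parity and compare to cp:
  c0: data parity 1, sent cp 0 → mismatch
  c1: data parity 1, sent cp 1 → ok
  c2: data parity 0, sent cp 0 → ok
Exactly one row (r0) and one column (c0) fail → the flipped bit is at their intersection.

row 0, column 0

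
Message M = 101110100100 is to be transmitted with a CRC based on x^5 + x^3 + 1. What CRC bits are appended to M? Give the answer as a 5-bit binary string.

11010

Append 5 zeros: 10111010010000000. Divide by 101001 (XOR where the leading bit is 1):
  pos 0: 101110 XOR 101001 = 000111
  pos 3: 111100 XOR 101001 = 010101
  pos 4: 101011 XOR 101001 = 000010
  pos 8: 100000 XOR 101001 = 001001
  pos 10: 100100 XOR 101001 = 001101
Remainder (last 5 bits) = 11010. This is the CRC / FCS.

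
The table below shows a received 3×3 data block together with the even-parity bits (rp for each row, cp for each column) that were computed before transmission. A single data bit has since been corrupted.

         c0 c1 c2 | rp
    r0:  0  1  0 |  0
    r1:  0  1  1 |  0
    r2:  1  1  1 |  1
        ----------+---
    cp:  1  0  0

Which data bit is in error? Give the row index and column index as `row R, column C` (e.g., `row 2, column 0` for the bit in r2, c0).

Recompute each row's even parity and compare to rp:
  r0: data parity 1, sent rp 0 → mismatch
  r1: data parity 0, sent rp 0 → ok
  r2: data parity 1, sent rp 1 → ok
Recompute each column's even parity and compare to cp:
  c0: data parity 1, sent cp 1 → ok
  c1: data parity 1, sent cp 0 → mismatch
  c2: data parity 0, sent cp 0 → ok
Exactly one row (r0) and one column (c1) fail → the flipped bit is at their intersection.

row 0, column 1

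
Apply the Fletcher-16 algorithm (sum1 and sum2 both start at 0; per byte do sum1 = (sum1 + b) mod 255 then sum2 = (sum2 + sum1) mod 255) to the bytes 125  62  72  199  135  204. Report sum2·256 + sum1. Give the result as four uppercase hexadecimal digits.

Running sums (mod 255):
  after byte 0 (125): sum1=125, sum2=125
  after byte 1 (62): sum1=187, sum2=57
  after byte 2 (72): sum1=4, sum2=61
  after byte 3 (199): sum1=203, sum2=9
  after byte 4 (135): sum1=83, sum2=92
  after byte 5 (204): sum1=32, sum2=124
Checksum = sum2·256 + sum1 = 124·256 + 32 = 31776 = 0x7C20.

7C20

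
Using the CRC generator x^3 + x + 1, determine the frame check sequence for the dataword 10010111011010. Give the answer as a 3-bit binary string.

010

Append 3 zeros: 10010111011010000. Divide by 1011 (XOR where the leading bit is 1):
  pos 0: 1001 XOR 1011 = 0010
  pos 2: 1001 XOR 1011 = 0010
  pos 4: 1011 XOR 1011 = 0000
  pos 9: 1101 XOR 1011 = 0110
  pos 10: 1100 XOR 1011 = 0111
  pos 11: 1110 XOR 1011 = 0101
  pos 12: 1010 XOR 1011 = 0001
Remainder (last 3 bits) = 010. This is the CRC / FCS.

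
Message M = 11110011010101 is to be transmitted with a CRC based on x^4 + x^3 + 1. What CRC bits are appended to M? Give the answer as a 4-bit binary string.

Append 4 zeros: 111100110101010000. Divide by 11001 (XOR where the leading bit is 1):
  pos 0: 11110 XOR 11001 = 00111
  pos 2: 11101 XOR 11001 = 00100
  pos 4: 10010 XOR 11001 = 01011
  pos 5: 10111 XOR 11001 = 01110
  pos 6: 11100 XOR 11001 = 00101
  pos 8: 10110 XOR 11001 = 01111
  pos 9: 11111 XOR 11001 = 00110
  pos 11: 11000 XOR 11001 = 00001
Remainder (last 4 bits) = 0100. This is the CRC / FCS.

0100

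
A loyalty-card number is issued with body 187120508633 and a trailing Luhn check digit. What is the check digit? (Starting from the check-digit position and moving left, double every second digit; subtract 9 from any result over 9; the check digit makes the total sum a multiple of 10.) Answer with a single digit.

Partial digits right→left: 3 3 6 8 0 5 0 2 1 7 8 1
Double every second digit counting from the check-digit position (so the 1st, 3rd, 5th, ... of the partial from the right).
  doubled (with −9 where >9): 6 3 0 0 2 7 → sum 18
  kept as-is: 3 8 5 2 7 1 → sum 26
Total = 18 + 26 = 44.
Check digit = (10 − (44 mod 10)) mod 10 = 6.

6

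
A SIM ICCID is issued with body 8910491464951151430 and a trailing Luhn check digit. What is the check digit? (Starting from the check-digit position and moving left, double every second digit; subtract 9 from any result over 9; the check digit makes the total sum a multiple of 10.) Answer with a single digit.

Partial digits right→left: 0 3 4 1 5 1 1 5 9 4 6 4 1 9 4 0 1 9 8
Double every second digit counting from the check-digit position (so the 1st, 3rd, 5th, ... of the partial from the right).
  doubled (with −9 where >9): 0 8 1 2 9 3 2 8 2 7 → sum 42
  kept as-is: 3 1 1 5 4 4 9 0 9 → sum 36
Total = 42 + 36 = 78.
Check digit = (10 − (78 mod 10)) mod 10 = 2.

2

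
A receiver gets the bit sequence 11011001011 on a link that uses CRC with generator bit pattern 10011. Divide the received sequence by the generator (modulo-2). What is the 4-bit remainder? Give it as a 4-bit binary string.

0001

Modulo-2 division of 11011001011 by 10011:
  pos 0: 11011 XOR 10011 = 01000
  pos 1: 10000 XOR 10011 = 00011
  pos 4: 11010 XOR 10011 = 01001
  pos 5: 10011 XOR 10011 = 00000
Remainder = 0001 (nonzero — an error is detected).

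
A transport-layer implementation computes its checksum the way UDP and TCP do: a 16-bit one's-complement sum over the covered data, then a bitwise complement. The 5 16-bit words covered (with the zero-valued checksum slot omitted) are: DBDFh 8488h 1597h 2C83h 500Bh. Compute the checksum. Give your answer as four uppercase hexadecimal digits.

One's-complement addition (fold any carry out of bit 15 back into bit 0):
  0xDBDF + 0x8488 = 0x16067 → wrap carry → 0x6068
  0x6068 + 0x1597 = 0x075FF
  0x75FF + 0x2C83 = 0x0A282
  0xA282 + 0x500B = 0x0F28D
One's-complement sum = 0xF28D.
Checksum = ~0xF28D & 0xFFFF = 0x0D72.

0D72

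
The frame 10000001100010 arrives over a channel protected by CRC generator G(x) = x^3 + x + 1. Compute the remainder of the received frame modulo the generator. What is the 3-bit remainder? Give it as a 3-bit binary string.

101

Modulo-2 division of 10000001100010 by 1011:
  pos 0: 1000 XOR 1011 = 0011
  pos 2: 1100 XOR 1011 = 0111
  pos 3: 1110 XOR 1011 = 0101
  pos 4: 1011 XOR 1011 = 0000
  pos 8: 1000 XOR 1011 = 0011
  pos 10: 1110 XOR 1011 = 0101
Remainder = 101 (nonzero — an error is detected).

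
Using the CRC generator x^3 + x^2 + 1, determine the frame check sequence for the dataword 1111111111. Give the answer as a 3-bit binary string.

Append 3 zeros: 1111111111000. Divide by 1101 (XOR where the leading bit is 1):
  pos 0: 1111 XOR 1101 = 0010
  pos 2: 1011 XOR 1101 = 0110
  pos 3: 1101 XOR 1101 = 0000
  pos 7: 1110 XOR 1101 = 0011
  pos 9: 1100 XOR 1101 = 0001
Remainder (last 3 bits) = 001. This is the CRC / FCS.

001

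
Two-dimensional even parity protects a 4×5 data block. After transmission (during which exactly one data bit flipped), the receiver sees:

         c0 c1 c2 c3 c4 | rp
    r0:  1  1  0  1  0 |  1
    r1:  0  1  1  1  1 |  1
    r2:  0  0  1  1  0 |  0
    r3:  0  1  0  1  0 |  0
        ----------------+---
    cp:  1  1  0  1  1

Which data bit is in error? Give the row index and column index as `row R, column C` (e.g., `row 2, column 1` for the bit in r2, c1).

row 1, column 3

Recompute each row's even parity and compare to rp:
  r0: data parity 1, sent rp 1 → ok
  r1: data parity 0, sent rp 1 → mismatch
  r2: data parity 0, sent rp 0 → ok
  r3: data parity 0, sent rp 0 → ok
Recompute each column's even parity and compare to cp:
  c0: data parity 1, sent cp 1 → ok
  c1: data parity 1, sent cp 1 → ok
  c2: data parity 0, sent cp 0 → ok
  c3: data parity 0, sent cp 1 → mismatch
  c4: data parity 1, sent cp 1 → ok
Exactly one row (r1) and one column (c3) fail → the flipped bit is at their intersection.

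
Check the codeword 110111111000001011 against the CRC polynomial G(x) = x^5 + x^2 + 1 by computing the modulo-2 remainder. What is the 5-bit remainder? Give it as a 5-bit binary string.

Modulo-2 division of 110111111000001011 by 100101:
  pos 0: 110111 XOR 100101 = 010010
  pos 1: 100101 XOR 100101 = 000000
  pos 7: 110000 XOR 100101 = 010101
  pos 8: 101010 XOR 100101 = 001111
  pos 10: 111110 XOR 100101 = 011011
  pos 11: 110111 XOR 100101 = 010010
  pos 12: 100101 XOR 100101 = 000000
Remainder = 00000 (zero — the frame passes the CRC check).

00000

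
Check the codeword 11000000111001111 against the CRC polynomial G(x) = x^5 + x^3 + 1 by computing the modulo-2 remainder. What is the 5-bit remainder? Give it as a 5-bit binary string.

Modulo-2 division of 11000000111001111 by 101001:
  pos 0: 110000 XOR 101001 = 011001
  pos 1: 110010 XOR 101001 = 011011
  pos 2: 110110 XOR 101001 = 011111
  pos 3: 111111 XOR 101001 = 010110
  pos 4: 101101 XOR 101001 = 000100
  pos 7: 100100 XOR 101001 = 001101
  pos 9: 110111 XOR 101001 = 011110
  pos 10: 111101 XOR 101001 = 010100
  pos 11: 101001 XOR 101001 = 000000
Remainder = 00000 (zero — the frame passes the CRC check).

00000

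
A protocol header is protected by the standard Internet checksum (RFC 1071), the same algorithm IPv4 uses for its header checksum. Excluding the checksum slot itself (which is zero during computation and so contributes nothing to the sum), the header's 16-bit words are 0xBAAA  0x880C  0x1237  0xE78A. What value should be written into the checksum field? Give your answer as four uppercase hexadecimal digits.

C386

One's-complement addition (fold any carry out of bit 15 back into bit 0):
  0xBAAA + 0x880C = 0x142B6 → wrap carry → 0x42B7
  0x42B7 + 0x1237 = 0x054EE
  0x54EE + 0xE78A = 0x13C78 → wrap carry → 0x3C79
One's-complement sum = 0x3C79.
Checksum = ~0x3C79 & 0xFFFF = 0xC386.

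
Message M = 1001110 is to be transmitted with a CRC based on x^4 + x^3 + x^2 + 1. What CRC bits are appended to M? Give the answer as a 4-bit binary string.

0000

Append 4 zeros: 10011100000. Divide by 11101 (XOR where the leading bit is 1):
  pos 0: 10011 XOR 11101 = 01110
  pos 1: 11101 XOR 11101 = 00000
Remainder (last 4 bits) = 0000. This is the CRC / FCS.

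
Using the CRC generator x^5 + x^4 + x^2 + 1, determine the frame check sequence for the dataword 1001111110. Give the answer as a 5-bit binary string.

Append 5 zeros: 100111111000000. Divide by 110101 (XOR where the leading bit is 1):
  pos 0: 100111 XOR 110101 = 010010
  pos 1: 100101 XOR 110101 = 010000
  pos 2: 100001 XOR 110101 = 010100
  pos 3: 101001 XOR 110101 = 011100
  pos 4: 111000 XOR 110101 = 001101
  pos 6: 110100 XOR 110101 = 000001
Remainder (last 5 bits) = 01000. This is the CRC / FCS.

01000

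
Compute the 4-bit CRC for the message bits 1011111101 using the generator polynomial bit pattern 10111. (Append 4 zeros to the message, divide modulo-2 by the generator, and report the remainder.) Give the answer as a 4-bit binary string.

Append 4 zeros: 10111111010000. Divide by 10111 (XOR where the leading bit is 1):
  pos 0: 10111 XOR 10111 = 00000
  pos 5: 11101 XOR 10111 = 01010
  pos 6: 10100 XOR 10111 = 00011
  pos 9: 11000 XOR 10111 = 01111
Remainder (last 4 bits) = 1111. This is the CRC / FCS.

1111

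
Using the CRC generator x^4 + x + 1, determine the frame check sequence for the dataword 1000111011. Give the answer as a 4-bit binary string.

Append 4 zeros: 10001110110000. Divide by 10011 (XOR where the leading bit is 1):
  pos 0: 10001 XOR 10011 = 00010
  pos 3: 10110 XOR 10011 = 00101
  pos 5: 10111 XOR 10011 = 00100
  pos 7: 10000 XOR 10011 = 00011
Remainder (last 4 bits) = 1100. This is the CRC / FCS.

1100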